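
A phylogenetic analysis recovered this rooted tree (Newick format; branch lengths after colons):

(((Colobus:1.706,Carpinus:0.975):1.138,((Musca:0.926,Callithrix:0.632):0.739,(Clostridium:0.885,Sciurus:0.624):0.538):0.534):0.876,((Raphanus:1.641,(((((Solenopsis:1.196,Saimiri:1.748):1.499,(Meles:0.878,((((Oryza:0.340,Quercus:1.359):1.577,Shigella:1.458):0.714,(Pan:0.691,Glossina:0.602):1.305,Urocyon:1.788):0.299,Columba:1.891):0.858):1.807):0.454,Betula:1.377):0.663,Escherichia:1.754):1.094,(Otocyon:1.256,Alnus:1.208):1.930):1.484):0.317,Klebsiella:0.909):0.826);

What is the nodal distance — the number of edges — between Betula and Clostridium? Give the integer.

The MRCA of Betula and Clostridium is the root of the tree.
From Betula up to that node: 6 branches. From Clostridium up to the same node: 4 branches. Total: 6 + 4 = 10.

10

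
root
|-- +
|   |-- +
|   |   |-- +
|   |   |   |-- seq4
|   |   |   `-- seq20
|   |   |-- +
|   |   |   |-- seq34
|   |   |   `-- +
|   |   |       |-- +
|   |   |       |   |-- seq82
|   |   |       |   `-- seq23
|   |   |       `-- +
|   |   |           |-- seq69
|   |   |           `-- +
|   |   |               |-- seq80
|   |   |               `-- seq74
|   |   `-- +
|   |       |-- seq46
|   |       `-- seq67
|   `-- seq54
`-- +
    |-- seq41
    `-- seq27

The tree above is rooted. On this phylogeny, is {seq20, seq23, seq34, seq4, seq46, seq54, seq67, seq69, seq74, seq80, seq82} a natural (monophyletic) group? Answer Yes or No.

Yes

The most recent common ancestor of these taxa subtends (((seq4,seq20),(seq34,((seq82,seq23),(seq69,(seq80,seq74)))),(seq46,seq67)),seq54).
That clade has exactly 11 tips — every listed taxon and nothing else — so the group is monophyletic.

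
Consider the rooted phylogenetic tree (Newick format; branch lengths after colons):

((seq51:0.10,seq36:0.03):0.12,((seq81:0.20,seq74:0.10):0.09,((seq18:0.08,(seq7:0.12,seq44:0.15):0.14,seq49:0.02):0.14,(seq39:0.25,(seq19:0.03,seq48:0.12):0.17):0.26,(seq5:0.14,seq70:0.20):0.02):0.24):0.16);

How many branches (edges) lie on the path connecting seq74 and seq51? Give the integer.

5

The MRCA of seq74 and seq51 is the root of the tree.
From seq74 up to that node: 3 branches. From seq51 up to the same node: 2 branches. Total: 3 + 2 = 5.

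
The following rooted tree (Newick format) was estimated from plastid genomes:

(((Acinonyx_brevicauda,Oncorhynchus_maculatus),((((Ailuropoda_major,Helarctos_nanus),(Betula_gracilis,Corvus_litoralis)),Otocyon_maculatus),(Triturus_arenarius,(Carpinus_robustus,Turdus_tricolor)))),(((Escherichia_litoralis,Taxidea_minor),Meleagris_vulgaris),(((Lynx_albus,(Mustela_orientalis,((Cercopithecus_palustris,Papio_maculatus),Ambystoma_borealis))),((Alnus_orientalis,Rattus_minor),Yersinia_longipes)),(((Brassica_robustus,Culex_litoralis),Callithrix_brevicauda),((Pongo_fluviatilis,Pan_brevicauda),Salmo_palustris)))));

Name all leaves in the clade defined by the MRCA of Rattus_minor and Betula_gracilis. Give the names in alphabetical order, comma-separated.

Acinonyx_brevicauda, Ailuropoda_major, Alnus_orientalis, Ambystoma_borealis, Betula_gracilis, Brassica_robustus, Callithrix_brevicauda, Carpinus_robustus, Cercopithecus_palustris, Corvus_litoralis, Culex_litoralis, Escherichia_litoralis, Helarctos_nanus, Lynx_albus, Meleagris_vulgaris, Mustela_orientalis, Oncorhynchus_maculatus, Otocyon_maculatus, Pan_brevicauda, Papio_maculatus, Pongo_fluviatilis, Rattus_minor, Salmo_palustris, Taxidea_minor, Triturus_arenarius, Turdus_tricolor, Yersinia_longipes

Tracing Rattus_minor: it sits inside (Alnus_orientalis,Rattus_minor).
Tracing Betula_gracilis: it sits inside (Betula_gracilis,Corvus_litoralis).
The smallest clade enclosing both is the whole tree (their MRCA is the root), so the answer is all 27 tips in alphabetical order.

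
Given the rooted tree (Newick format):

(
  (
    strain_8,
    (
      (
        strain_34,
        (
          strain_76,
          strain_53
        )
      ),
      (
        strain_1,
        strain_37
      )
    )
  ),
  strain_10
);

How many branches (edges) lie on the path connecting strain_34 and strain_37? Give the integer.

The MRCA of strain_34 and strain_37 is the node subtending ((strain_34,(strain_76,strain_53)),(strain_1,strain_37)).
From strain_34 up to that node: 2 branches. From strain_37 up to the same node: 2 branches. Total: 2 + 2 = 4.

4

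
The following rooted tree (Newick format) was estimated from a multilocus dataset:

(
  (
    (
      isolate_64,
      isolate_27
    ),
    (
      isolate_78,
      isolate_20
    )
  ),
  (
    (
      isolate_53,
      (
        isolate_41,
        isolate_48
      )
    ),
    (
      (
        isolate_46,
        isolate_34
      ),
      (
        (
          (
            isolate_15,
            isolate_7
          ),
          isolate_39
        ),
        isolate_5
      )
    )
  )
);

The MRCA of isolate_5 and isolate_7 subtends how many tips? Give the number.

The MRCA of isolate_5 and isolate_7 is the node subtending (((isolate_15,isolate_7),isolate_39),isolate_5).
That clade contains 4 terminal taxa: isolate_15, isolate_39, isolate_5, isolate_7.

4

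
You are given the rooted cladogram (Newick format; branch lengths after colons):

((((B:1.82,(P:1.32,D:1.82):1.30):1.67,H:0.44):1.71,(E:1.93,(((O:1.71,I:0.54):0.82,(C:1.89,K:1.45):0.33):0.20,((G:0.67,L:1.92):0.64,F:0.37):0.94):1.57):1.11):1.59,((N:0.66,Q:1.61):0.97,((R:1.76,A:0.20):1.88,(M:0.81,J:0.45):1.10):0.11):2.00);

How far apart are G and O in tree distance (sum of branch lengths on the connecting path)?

4.98

The path runs G → … → MRCA → … → O; the MRCA is the node subtending (((O,I),(C,K)),((G,L),F)).
Branch lengths along that path: 0.67 + 0.64 + 0.94 + 0.20 + 0.82 + 1.71 = 4.98.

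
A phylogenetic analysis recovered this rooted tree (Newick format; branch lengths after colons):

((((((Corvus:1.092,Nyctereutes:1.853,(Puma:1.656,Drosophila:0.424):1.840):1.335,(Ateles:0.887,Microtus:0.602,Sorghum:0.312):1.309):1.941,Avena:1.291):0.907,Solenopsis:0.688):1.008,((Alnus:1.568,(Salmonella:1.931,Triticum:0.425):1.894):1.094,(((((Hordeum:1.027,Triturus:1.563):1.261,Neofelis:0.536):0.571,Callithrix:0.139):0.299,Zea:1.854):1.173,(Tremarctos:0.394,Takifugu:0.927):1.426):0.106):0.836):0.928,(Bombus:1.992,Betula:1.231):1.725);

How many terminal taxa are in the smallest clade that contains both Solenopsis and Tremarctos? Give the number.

19

The MRCA of Solenopsis and Tremarctos is the node subtending (((((Corvus,Nyctereutes,(Puma,Drosophila)),(Ateles,Microtus,Sorghum)),Avena),Solenopsis),((Alnus,(Salmonella,Triticum)),(((((Hordeum,Triturus),Neofelis),Callithrix),Zea),(Tremarctos,Takifugu)))).
That clade contains 19 terminal taxa: Alnus, Ateles, Avena, Callithrix, Corvus, Drosophila, Hordeum, Microtus, Neofelis, Nyctereutes, Puma, Salmonella, Solenopsis, Sorghum, Takifugu, Tremarctos, Triticum, Triturus, Zea.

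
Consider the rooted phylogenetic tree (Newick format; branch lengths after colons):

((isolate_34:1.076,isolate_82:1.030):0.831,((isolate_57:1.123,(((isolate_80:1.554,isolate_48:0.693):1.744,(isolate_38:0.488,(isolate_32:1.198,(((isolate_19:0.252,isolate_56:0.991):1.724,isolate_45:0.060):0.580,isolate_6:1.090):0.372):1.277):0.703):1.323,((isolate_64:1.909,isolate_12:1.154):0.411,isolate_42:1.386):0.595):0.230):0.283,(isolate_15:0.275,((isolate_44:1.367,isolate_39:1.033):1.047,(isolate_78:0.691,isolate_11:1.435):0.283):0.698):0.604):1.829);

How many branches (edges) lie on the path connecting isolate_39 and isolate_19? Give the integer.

13

The MRCA of isolate_39 and isolate_19 is the node subtending ((isolate_57,(((isolate_80,isolate_48),(isolate_38,(isolate_32,(((isolate_19,isolate_56),isolate_45),isolate_6)))),((isolate_64,isolate_12),isolate_42))),(isolate_15,((isolate_44,isolate_39),(isolate_78,isolate_11)))).
From isolate_39 up to that node: 4 branches. From isolate_19 up to the same node: 9 branches. Total: 4 + 9 = 13.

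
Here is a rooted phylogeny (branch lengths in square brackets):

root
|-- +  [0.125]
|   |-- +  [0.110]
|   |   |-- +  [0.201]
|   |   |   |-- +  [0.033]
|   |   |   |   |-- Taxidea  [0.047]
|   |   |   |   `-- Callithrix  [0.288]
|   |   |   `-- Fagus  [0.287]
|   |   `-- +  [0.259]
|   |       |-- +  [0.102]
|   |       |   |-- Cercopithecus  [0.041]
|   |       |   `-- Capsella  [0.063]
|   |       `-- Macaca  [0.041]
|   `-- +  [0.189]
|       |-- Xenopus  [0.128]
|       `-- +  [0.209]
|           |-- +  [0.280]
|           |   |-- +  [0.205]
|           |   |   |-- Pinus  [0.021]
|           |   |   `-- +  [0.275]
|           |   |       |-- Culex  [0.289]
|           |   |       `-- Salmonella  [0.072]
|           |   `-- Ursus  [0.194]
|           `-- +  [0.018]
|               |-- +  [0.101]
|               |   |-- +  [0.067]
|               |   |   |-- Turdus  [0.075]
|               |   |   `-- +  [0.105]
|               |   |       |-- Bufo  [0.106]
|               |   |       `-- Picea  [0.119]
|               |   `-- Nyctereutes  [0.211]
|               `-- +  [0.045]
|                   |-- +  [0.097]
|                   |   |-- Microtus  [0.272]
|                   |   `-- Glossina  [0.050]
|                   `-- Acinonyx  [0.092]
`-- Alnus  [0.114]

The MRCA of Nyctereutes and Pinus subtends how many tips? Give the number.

11

The MRCA of Nyctereutes and Pinus is the node subtending (((Pinus,(Culex,Salmonella)),Ursus),(((Turdus,(Bufo,Picea)),Nyctereutes),((Microtus,Glossina),Acinonyx))).
That clade contains 11 terminal taxa: Acinonyx, Bufo, Culex, Glossina, Microtus, Nyctereutes, Picea, Pinus, Salmonella, Turdus, Ursus.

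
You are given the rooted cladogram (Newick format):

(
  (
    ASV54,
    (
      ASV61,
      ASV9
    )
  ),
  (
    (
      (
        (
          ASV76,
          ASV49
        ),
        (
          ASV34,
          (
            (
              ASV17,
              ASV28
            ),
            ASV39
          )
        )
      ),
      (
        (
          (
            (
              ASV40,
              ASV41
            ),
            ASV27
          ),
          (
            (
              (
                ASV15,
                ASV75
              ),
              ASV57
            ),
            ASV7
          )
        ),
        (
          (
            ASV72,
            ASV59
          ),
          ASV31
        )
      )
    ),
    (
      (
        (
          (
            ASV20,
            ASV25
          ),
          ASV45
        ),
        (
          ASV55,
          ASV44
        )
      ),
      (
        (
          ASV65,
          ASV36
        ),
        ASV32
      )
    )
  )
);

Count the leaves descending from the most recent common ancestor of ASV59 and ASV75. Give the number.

The MRCA of ASV59 and ASV75 is the node subtending ((((ASV40,ASV41),ASV27),(((ASV15,ASV75),ASV57),ASV7)),((ASV72,ASV59),ASV31)).
That clade contains 10 terminal taxa: ASV15, ASV27, ASV31, ASV40, ASV41, ASV57, ASV59, ASV7, ASV72, ASV75.

10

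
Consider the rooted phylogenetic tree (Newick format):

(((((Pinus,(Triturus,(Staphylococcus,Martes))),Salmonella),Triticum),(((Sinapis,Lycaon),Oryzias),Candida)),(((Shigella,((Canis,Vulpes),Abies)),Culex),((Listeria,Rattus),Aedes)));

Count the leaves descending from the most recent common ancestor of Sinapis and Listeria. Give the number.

The MRCA of Sinapis and Listeria is the root, so the clade is the entire tree.
That clade contains 18 terminal taxa: Abies, Aedes, Candida, Canis, Culex, Listeria, Lycaon, Martes, Oryzias, Pinus, Rattus, Salmonella, Shigella, Sinapis, Staphylococcus, Triticum, Triturus, Vulpes.

18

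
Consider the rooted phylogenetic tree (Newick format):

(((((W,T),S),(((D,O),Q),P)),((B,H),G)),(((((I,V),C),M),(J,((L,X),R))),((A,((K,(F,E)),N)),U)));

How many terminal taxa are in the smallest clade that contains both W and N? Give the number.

The MRCA of W and N is the root, so the clade is the entire tree.
That clade contains 24 terminal taxa: A, B, C, D, E, F, G, H, I, J, K, L, M, N, O, P, Q, R, S, T, U, V, W, X.

24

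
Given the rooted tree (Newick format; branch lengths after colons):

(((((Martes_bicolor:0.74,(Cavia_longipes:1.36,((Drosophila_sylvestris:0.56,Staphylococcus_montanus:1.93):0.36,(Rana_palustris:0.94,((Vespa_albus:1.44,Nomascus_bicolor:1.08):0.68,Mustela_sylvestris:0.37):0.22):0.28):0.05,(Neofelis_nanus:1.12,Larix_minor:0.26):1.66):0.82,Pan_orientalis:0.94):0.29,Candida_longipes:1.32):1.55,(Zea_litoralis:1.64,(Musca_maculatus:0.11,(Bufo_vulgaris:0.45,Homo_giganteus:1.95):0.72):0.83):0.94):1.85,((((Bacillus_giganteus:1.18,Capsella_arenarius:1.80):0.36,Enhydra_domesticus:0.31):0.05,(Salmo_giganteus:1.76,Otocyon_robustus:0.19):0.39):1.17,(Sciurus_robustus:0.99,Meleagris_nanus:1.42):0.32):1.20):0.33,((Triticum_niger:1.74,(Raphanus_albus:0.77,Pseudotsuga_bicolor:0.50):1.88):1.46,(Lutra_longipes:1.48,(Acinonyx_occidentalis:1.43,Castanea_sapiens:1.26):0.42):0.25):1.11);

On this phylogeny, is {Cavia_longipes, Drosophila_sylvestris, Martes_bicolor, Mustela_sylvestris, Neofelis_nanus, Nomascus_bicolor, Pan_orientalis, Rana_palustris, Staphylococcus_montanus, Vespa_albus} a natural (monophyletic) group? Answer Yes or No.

No

The MRCA of the listed taxa subtends (Martes_bicolor,(Cavia_longipes,((Drosophila_sylvestris,Staphylococcus_montanus),(Rana_palustris,((Vespa_albus,Nomascus_bicolor),Mustela_sylvestris))),(Neofelis_nanus,Larix_minor)),Pan_orientalis).
That clade also contains Larix_minor, which is not in the proposed group, so the group is not monophyletic.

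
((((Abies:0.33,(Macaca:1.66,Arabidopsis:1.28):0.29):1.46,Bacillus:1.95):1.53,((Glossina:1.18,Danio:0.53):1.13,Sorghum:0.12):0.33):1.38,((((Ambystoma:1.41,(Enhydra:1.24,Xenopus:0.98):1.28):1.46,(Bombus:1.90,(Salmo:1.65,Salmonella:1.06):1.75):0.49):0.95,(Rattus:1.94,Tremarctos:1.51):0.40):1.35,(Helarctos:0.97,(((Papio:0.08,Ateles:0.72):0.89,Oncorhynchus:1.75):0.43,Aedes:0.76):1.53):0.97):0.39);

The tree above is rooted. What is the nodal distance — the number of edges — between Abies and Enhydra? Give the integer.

The MRCA of Abies and Enhydra is the root of the tree.
From Abies up to that node: 4 branches. From Enhydra up to the same node: 6 branches. Total: 4 + 6 = 10.

10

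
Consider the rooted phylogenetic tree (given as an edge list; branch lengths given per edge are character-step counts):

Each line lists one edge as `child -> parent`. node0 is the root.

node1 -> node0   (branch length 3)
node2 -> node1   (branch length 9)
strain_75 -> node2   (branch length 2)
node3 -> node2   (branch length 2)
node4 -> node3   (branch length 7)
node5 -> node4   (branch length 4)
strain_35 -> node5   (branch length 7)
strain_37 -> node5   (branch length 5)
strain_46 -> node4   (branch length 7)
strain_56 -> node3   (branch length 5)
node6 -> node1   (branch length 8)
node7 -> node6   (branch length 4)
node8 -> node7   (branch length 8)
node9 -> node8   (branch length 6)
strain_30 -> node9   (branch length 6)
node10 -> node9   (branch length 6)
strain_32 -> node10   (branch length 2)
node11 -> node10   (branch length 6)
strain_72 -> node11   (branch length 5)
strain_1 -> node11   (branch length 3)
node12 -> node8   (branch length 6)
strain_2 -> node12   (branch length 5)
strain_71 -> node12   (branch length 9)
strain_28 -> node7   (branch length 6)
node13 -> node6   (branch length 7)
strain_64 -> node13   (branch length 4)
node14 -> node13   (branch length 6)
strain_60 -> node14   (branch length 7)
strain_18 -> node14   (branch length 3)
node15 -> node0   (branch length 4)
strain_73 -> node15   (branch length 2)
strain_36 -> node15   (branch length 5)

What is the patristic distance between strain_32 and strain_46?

59

The path runs strain_32 → … → MRCA → … → strain_46; the MRCA is the node subtending ((strain_75,(((strain_35,strain_37),strain_46),strain_56)),((((strain_30,(strain_32,(strain_72,strain_1))),(strain_2,strain_71)),strain_28),(strain_64,(strain_60,strain_18)))).
Branch lengths along that path: 2 + 6 + 6 + 8 + 4 + 8 + 9 + 2 + 7 + 7 = 59.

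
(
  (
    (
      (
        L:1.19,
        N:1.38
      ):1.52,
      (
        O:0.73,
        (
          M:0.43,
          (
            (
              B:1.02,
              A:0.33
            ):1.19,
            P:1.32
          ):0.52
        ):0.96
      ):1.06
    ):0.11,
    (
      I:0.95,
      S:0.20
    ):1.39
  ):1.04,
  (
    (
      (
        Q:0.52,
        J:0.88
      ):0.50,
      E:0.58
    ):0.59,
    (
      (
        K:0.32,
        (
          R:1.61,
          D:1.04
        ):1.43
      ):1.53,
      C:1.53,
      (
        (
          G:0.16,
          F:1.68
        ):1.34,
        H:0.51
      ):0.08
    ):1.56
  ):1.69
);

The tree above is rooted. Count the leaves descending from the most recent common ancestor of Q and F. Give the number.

10

The MRCA of Q and F is the node subtending (((Q,J),E),((K,(R,D)),C,((G,F),H))).
That clade contains 10 terminal taxa: C, D, E, F, G, H, J, K, Q, R.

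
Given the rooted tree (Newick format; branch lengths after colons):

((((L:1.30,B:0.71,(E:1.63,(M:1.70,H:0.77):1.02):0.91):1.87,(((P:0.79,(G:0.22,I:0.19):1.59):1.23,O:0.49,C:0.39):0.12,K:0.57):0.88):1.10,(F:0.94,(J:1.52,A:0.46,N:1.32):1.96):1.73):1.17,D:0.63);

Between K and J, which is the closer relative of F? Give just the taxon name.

The MRCA of F and J subtends (F,(J,A,N)) (4 taxa).
The MRCA of F and K subtends (((L,B,(E,(M,H))),(((P,(G,I)),O,C),K)),(F,(J,A,N))) (15 taxa).
The first is nested inside the second, so F shares a more recent common ancestor with J.

J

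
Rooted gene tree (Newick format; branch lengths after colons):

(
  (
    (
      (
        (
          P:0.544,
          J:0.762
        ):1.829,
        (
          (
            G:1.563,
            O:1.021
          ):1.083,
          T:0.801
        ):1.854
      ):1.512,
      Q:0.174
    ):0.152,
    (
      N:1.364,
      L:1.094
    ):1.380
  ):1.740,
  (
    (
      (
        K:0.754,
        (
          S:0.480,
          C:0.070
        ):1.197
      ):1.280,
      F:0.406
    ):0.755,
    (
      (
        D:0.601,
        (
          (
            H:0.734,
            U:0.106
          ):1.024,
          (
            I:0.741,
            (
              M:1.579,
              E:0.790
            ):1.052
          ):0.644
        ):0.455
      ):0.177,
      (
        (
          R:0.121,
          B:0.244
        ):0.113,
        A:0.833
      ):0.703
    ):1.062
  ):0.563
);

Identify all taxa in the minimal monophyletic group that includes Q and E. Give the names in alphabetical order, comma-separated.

A, B, C, D, E, F, G, H, I, J, K, L, M, N, O, P, Q, R, S, T, U

Tracing Q: it sits inside (((P,J),((G,O),T)),Q).
Tracing E: it sits inside (M,E).
The smallest clade enclosing both is the whole tree (their MRCA is the root), so the answer is all 21 tips in alphabetical order.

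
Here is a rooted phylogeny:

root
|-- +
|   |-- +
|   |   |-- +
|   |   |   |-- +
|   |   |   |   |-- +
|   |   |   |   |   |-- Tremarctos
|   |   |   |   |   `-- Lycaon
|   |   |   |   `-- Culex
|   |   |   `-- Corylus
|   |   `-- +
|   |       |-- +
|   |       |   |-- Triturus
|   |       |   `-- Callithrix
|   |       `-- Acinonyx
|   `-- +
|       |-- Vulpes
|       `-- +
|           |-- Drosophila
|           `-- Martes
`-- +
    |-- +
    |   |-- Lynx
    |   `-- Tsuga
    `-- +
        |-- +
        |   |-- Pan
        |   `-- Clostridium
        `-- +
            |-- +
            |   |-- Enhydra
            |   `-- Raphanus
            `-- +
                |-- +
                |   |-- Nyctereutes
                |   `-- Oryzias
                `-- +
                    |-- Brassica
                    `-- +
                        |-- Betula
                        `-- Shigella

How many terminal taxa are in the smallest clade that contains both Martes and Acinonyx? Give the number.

The MRCA of Martes and Acinonyx is the node subtending (((((Tremarctos,Lycaon),Culex),Corylus),((Triturus,Callithrix),Acinonyx)),(Vulpes,(Drosophila,Martes))).
That clade contains 10 terminal taxa: Acinonyx, Callithrix, Corylus, Culex, Drosophila, Lycaon, Martes, Tremarctos, Triturus, Vulpes.

10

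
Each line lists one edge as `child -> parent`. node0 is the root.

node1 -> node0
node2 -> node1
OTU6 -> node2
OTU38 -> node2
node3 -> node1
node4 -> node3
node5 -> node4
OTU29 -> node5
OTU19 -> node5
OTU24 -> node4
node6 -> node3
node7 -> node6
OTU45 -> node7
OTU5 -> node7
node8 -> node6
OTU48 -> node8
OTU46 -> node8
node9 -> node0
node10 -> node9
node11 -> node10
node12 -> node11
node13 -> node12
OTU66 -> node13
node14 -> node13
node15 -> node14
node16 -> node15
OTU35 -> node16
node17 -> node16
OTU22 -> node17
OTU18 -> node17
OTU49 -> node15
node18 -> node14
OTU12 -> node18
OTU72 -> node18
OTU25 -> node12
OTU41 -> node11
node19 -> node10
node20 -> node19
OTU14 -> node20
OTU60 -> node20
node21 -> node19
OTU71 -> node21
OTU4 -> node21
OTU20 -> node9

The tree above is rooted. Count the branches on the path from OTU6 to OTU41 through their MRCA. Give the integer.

The MRCA of OTU6 and OTU41 is the root of the tree.
From OTU6 up to that node: 3 branches. From OTU41 up to the same node: 4 branches. Total: 3 + 4 = 7.

7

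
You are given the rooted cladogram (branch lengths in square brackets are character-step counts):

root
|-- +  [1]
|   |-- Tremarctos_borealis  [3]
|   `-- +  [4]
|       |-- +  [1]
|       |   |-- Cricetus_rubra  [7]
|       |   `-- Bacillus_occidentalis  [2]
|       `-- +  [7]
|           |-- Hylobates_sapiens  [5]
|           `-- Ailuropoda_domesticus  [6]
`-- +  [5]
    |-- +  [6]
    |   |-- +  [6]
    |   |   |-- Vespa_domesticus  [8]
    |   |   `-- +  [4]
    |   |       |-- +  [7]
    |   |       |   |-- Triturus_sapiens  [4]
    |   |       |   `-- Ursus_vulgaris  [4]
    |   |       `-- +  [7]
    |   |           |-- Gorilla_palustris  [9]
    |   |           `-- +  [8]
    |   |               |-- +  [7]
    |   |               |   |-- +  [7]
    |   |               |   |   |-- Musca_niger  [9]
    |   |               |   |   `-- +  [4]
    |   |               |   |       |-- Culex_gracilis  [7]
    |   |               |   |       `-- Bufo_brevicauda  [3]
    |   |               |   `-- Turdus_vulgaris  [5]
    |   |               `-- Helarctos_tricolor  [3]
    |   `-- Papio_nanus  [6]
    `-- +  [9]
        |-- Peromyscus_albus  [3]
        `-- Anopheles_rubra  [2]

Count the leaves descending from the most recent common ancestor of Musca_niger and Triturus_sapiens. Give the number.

The MRCA of Musca_niger and Triturus_sapiens is the node subtending ((Triturus_sapiens,Ursus_vulgaris),(Gorilla_palustris,(((Musca_niger,(Culex_gracilis,Bufo_brevicauda)),Turdus_vulgaris),Helarctos_tricolor))).
That clade contains 8 terminal taxa: Bufo_brevicauda, Culex_gracilis, Gorilla_palustris, Helarctos_tricolor, Musca_niger, Triturus_sapiens, Turdus_vulgaris, Ursus_vulgaris.

8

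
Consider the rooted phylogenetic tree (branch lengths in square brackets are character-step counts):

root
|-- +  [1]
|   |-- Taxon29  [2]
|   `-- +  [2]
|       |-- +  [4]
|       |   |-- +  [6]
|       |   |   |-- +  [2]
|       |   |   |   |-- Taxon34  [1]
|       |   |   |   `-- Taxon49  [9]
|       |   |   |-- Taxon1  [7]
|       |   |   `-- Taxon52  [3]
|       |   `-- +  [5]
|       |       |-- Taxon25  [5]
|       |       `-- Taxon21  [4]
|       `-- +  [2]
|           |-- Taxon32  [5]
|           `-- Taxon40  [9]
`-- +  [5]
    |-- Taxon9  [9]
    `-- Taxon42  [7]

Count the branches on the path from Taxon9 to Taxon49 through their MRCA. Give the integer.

8

The MRCA of Taxon9 and Taxon49 is the root of the tree.
From Taxon9 up to that node: 2 branches. From Taxon49 up to the same node: 6 branches. Total: 2 + 6 = 8.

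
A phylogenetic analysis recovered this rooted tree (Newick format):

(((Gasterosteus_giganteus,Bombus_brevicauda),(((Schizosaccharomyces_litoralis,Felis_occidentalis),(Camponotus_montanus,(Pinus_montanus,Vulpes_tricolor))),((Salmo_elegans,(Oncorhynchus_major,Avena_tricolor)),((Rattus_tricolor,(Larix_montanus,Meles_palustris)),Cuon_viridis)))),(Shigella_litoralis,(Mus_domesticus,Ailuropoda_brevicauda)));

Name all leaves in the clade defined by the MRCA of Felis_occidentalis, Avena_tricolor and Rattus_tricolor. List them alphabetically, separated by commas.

Avena_tricolor, Camponotus_montanus, Cuon_viridis, Felis_occidentalis, Larix_montanus, Meles_palustris, Oncorhynchus_major, Pinus_montanus, Rattus_tricolor, Salmo_elegans, Schizosaccharomyces_litoralis, Vulpes_tricolor

Tracing Felis_occidentalis: it sits inside (Schizosaccharomyces_litoralis,Felis_occidentalis).
Tracing Avena_tricolor: it sits inside (Oncorhynchus_major,Avena_tricolor).
Tracing Rattus_tricolor: it sits inside (Rattus_tricolor,(Larix_montanus,Meles_palustris)).
The smallest clade enclosing all 3 is (((Schizosaccharomyces_litoralis,Felis_occidentalis),(Camponotus_montanus,(Pinus_montanus,Vulpes_tricolor))),((Salmo_elegans,(Oncorhynchus_major,Avena_tricolor)),((Rattus_tricolor,(Larix_montanus,Meles_palustris)),Cuon_viridis))); the answer is its 12 terminal taxa in alphabetical order.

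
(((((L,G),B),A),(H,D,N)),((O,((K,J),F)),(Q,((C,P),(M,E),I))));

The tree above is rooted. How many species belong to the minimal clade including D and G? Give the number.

The MRCA of D and G is the node subtending ((((L,G),B),A),(H,D,N)).
That clade contains 7 terminal taxa: A, B, D, G, H, L, N.

7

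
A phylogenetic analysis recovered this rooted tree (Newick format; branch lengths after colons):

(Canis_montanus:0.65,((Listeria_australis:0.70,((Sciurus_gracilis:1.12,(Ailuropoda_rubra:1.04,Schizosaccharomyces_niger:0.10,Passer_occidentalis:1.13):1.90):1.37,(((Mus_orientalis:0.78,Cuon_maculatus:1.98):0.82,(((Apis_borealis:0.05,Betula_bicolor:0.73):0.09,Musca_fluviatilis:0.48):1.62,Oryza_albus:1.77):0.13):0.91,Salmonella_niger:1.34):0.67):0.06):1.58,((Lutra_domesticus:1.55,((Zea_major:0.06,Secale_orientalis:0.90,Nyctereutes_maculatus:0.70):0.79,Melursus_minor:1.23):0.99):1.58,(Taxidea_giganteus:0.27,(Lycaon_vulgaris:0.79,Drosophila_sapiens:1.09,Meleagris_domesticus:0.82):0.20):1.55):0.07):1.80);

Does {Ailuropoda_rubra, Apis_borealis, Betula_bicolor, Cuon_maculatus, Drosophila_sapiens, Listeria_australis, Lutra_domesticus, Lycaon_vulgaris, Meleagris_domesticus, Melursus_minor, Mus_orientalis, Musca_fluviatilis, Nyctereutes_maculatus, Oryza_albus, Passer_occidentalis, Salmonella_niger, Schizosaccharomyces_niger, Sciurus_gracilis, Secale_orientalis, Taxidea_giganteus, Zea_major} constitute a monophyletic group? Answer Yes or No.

Yes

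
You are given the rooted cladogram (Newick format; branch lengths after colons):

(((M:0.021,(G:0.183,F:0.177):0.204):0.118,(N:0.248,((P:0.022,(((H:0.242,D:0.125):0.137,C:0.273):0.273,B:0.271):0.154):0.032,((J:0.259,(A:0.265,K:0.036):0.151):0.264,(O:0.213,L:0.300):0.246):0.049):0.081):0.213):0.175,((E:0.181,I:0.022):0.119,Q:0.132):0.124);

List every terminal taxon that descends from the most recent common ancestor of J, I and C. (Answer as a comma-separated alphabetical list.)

A, B, C, D, E, F, G, H, I, J, K, L, M, N, O, P, Q

Tracing J: it sits inside (J,(A,K)).
Tracing I: it sits inside (E,I).
Tracing C: it sits inside ((H,D),C).
The smallest clade enclosing all 3 is the whole tree (their MRCA is the root), so the answer is all 17 tips in alphabetical order.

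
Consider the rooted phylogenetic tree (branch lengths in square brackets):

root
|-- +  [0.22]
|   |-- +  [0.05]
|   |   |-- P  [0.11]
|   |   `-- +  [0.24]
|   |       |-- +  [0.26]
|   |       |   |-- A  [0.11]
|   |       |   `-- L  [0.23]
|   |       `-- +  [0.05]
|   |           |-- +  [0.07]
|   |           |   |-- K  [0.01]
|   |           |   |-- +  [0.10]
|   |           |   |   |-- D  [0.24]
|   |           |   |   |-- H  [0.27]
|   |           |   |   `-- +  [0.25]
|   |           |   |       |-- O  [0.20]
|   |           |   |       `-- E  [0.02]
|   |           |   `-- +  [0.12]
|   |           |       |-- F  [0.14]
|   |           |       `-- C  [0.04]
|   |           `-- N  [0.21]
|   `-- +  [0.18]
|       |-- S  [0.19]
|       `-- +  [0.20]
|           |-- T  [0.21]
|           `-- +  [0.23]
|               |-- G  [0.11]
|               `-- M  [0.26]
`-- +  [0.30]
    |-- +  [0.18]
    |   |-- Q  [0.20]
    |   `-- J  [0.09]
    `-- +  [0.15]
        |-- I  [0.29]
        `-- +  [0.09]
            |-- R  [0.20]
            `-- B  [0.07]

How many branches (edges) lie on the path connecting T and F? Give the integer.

9

The MRCA of T and F is the node subtending ((P,((A,L),((K,(D,H,(O,E)),(F,C)),N))),(S,(T,(G,M)))).
From T up to that node: 3 branches. From F up to the same node: 6 branches. Total: 3 + 6 = 9.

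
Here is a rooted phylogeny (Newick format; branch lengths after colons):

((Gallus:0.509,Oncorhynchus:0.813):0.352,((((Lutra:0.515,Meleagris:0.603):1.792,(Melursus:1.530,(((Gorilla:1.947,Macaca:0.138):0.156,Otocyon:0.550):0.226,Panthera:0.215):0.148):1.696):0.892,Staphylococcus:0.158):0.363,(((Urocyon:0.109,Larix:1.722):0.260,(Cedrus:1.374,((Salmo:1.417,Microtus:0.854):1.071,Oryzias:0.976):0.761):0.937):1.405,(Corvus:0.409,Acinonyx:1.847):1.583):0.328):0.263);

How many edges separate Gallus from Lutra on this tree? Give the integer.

7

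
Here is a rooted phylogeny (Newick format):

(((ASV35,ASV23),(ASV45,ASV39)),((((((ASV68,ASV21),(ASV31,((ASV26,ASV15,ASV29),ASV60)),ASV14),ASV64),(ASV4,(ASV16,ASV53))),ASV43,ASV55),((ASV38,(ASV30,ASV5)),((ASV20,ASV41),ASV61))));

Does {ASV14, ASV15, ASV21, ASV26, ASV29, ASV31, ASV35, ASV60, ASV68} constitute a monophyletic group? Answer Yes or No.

No

The MRCA of the listed taxa is the root, so the smallest clade containing them is the whole tree.
That clade also contains ASV16, ASV20, ASV23, ASV30, ASV38, ASV39, ASV4, ASV41, ASV43, ASV45, ASV5, ASV53, ASV55, ASV61, ASV64, which are not in the proposed group, so the group is not monophyletic.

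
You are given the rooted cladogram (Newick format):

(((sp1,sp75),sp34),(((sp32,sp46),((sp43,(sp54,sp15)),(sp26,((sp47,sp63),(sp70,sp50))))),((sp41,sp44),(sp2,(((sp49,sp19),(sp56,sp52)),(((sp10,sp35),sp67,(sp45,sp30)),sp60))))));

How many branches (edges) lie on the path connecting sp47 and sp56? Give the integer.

The MRCA of sp47 and sp56 is the node subtending (((sp32,sp46),((sp43,(sp54,sp15)),(sp26,((sp47,sp63),(sp70,sp50))))),((sp41,sp44),(sp2,(((sp49,sp19),(sp56,sp52)),(((sp10,sp35),sp67,(sp45,sp30)),sp60))))).
From sp47 up to that node: 6 branches. From sp56 up to the same node: 6 branches. Total: 6 + 6 = 12.

12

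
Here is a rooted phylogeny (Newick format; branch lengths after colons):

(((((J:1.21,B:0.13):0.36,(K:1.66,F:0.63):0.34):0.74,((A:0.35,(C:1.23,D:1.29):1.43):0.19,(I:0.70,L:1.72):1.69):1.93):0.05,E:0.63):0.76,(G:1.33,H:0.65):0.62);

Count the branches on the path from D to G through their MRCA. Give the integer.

The MRCA of D and G is the root of the tree.
From D up to that node: 6 branches. From G up to the same node: 2 branches. Total: 6 + 2 = 8.

8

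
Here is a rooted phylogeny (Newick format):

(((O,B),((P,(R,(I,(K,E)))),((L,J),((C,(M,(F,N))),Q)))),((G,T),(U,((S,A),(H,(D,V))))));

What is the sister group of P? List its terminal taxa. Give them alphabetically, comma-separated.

E, I, K, R

P attaches to the tree at the node subtending (P,(R,(I,(K,E)))).
The other lineage descending from that same node — the sister group — is (R,(I,(K,E))); its 4 tips in alphabetical order are the answer.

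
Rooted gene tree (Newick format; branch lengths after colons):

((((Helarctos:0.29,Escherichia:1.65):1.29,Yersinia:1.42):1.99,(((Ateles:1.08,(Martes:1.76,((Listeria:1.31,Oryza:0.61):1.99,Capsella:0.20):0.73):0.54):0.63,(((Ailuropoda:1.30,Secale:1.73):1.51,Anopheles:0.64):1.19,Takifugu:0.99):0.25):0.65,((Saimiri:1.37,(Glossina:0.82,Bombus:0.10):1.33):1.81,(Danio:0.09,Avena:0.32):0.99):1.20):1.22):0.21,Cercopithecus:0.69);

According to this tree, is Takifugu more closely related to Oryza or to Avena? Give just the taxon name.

The MRCA of Takifugu and Oryza subtends ((Ateles,(Martes,((Listeria,Oryza),Capsella))),(((Ailuropoda,Secale),Anopheles),Takifugu)) (9 taxa).
The MRCA of Takifugu and Avena subtends (((Ateles,(Martes,((Listeria,Oryza),Capsella))),(((Ailuropoda,Secale),Anopheles),Takifugu)),((Saimiri,(Glossina,Bombus)),(Danio,Avena))) (14 taxa).
The first is nested inside the second, so Takifugu shares a more recent common ancestor with Oryza.

Oryza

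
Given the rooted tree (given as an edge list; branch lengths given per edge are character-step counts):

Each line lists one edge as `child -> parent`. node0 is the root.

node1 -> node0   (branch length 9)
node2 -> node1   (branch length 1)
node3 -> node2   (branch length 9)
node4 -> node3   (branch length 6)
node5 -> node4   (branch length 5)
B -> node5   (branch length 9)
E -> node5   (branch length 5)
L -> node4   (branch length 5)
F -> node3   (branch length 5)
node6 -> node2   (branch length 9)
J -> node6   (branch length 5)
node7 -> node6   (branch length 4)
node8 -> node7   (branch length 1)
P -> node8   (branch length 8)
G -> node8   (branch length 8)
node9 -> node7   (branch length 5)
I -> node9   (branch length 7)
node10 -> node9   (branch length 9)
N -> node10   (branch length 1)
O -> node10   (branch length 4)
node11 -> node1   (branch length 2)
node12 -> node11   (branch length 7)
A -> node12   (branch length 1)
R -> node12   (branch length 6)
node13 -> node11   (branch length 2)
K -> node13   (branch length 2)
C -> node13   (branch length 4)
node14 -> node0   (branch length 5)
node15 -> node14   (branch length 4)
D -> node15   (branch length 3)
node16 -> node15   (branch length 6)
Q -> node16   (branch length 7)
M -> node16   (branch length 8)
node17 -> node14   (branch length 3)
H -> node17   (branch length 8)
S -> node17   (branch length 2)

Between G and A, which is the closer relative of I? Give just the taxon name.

G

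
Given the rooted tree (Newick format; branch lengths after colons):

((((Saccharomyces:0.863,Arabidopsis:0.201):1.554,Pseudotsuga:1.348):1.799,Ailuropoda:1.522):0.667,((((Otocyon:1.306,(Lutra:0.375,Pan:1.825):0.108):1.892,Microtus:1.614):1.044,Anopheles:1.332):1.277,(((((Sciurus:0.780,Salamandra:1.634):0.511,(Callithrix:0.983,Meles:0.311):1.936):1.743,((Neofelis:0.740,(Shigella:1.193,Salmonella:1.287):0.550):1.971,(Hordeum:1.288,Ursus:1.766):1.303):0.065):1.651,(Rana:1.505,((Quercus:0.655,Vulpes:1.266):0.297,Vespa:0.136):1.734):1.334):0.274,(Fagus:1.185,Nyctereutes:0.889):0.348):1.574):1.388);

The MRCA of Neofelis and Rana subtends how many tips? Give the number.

The MRCA of Neofelis and Rana is the node subtending ((((Sciurus,Salamandra),(Callithrix,Meles)),((Neofelis,(Shigella,Salmonella)),(Hordeum,Ursus))),(Rana,((Quercus,Vulpes),Vespa))).
That clade contains 13 terminal taxa: Callithrix, Hordeum, Meles, Neofelis, Quercus, Rana, Salamandra, Salmonella, Sciurus, Shigella, Ursus, Vespa, Vulpes.

13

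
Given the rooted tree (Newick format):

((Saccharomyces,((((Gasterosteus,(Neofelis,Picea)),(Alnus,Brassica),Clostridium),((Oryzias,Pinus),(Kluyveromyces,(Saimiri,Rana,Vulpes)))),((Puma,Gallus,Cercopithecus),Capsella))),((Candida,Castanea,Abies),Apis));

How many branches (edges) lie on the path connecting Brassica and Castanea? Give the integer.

9

The MRCA of Brassica and Castanea is the root of the tree.
From Brassica up to that node: 6 branches. From Castanea up to the same node: 3 branches. Total: 6 + 3 = 9.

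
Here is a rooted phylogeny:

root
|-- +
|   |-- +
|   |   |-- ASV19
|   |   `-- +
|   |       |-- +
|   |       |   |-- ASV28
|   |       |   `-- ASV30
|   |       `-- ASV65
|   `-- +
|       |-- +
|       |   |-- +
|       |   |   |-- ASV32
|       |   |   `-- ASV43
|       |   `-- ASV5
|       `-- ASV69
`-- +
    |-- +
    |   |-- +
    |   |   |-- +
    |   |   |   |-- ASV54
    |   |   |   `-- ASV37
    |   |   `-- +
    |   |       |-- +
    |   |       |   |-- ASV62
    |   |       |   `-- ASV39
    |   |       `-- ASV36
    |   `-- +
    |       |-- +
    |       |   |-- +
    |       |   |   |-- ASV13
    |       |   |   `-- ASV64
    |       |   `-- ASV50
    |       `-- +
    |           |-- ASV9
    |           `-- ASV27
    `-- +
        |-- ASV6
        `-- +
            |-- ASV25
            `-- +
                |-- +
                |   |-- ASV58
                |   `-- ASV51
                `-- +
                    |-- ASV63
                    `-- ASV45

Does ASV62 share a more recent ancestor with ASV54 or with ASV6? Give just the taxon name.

The MRCA of ASV62 and ASV54 subtends ((ASV54,ASV37),((ASV62,ASV39),ASV36)) (5 taxa).
The MRCA of ASV62 and ASV6 subtends ((((ASV54,ASV37),((ASV62,ASV39),ASV36)),(((ASV13,ASV64),ASV50),(ASV9,ASV27))),(ASV6,(ASV25,((ASV58,ASV51),(ASV63,ASV45))))) (16 taxa).
The first is nested inside the second, so ASV62 shares a more recent common ancestor with ASV54.

ASV54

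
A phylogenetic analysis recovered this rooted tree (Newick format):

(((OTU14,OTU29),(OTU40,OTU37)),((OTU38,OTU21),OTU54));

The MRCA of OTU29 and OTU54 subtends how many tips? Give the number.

7

The MRCA of OTU29 and OTU54 is the root, so the clade is the entire tree.
That clade contains 7 terminal taxa: OTU14, OTU21, OTU29, OTU37, OTU38, OTU40, OTU54.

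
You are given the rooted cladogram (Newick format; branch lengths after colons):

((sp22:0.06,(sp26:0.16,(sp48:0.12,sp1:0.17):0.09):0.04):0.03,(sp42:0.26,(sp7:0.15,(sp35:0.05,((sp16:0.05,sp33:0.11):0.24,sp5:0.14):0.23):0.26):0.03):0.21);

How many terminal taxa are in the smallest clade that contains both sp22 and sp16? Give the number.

10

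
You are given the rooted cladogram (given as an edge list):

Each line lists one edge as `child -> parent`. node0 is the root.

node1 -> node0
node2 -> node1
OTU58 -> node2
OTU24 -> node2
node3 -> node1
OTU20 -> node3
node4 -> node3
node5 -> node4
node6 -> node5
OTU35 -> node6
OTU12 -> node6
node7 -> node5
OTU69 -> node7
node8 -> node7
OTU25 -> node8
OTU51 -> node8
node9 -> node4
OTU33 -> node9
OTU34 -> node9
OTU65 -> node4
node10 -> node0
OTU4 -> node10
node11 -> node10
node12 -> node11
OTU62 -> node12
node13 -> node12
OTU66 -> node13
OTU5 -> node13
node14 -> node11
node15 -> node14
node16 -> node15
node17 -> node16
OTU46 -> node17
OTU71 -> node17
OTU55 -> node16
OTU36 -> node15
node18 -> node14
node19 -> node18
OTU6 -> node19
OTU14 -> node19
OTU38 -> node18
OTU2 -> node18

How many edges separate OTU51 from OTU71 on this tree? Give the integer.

14

The MRCA of OTU51 and OTU71 is the root of the tree.
From OTU51 up to that node: 7 branches. From OTU71 up to the same node: 7 branches. Total: 7 + 7 = 14.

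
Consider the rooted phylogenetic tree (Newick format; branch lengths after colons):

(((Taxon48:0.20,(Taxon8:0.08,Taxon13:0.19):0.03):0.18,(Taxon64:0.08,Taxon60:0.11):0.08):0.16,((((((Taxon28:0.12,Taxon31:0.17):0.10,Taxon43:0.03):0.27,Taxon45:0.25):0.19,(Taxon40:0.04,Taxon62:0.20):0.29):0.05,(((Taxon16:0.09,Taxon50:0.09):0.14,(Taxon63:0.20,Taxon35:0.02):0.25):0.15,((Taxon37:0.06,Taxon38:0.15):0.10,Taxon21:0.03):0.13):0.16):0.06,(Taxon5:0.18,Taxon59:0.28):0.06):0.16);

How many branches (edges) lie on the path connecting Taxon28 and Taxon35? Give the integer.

The MRCA of Taxon28 and Taxon35 is the node subtending (((((Taxon28,Taxon31),Taxon43),Taxon45),(Taxon40,Taxon62)),(((Taxon16,Taxon50),(Taxon63,Taxon35)),((Taxon37,Taxon38),Taxon21))).
From Taxon28 up to that node: 5 branches. From Taxon35 up to the same node: 4 branches. Total: 5 + 4 = 9.

9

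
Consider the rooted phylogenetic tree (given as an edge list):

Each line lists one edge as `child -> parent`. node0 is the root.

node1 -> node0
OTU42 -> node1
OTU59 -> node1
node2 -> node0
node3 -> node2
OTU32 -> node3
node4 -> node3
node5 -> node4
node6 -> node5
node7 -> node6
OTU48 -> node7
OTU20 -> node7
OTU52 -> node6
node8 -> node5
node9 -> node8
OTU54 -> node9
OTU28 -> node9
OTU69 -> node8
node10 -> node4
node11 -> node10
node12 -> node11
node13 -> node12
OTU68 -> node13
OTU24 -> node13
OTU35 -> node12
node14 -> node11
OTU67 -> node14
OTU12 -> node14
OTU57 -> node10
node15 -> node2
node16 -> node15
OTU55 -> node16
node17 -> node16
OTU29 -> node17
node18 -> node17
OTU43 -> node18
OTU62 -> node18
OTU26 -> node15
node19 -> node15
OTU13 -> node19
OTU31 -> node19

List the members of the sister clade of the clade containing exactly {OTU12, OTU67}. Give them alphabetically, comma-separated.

The clade containing exactly {OTU12, OTU67} attaches to the tree at the node subtending (((OTU68,OTU24),OTU35),(OTU67,OTU12)).
The other lineage descending from that same node — the sister group — is ((OTU68,OTU24),OTU35); its 3 tips in alphabetical order are the answer.

OTU24, OTU35, OTU68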